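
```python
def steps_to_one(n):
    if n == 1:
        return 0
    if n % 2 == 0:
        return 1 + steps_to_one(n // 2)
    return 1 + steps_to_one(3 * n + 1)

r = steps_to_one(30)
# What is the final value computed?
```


steps_to_one(30)
30 is even -> steps_to_one(15)
15 is odd -> 3*15+1 = 46 -> steps_to_one(46)
46 is even -> steps_to_one(23)
23 is odd -> 3*23+1 = 70 -> steps_to_one(70)
70 is even -> steps_to_one(35)
35 is odd -> 3*35+1 = 106 -> steps_to_one(106)
106 is even -> steps_to_one(53)
53 is odd -> 3*53+1 = 160 -> steps_to_one(160)
160 is even -> steps_to_one(80)
80 is even -> steps_to_one(40)
40 is even -> steps_to_one(20)
20 is even -> steps_to_one(10)
10 is even -> steps_to_one(5)
5 is odd -> 3*5+1 = 16 -> steps_to_one(16)
16 is even -> steps_to_one(8)
8 is even -> steps_to_one(4)
4 is even -> steps_to_one(2)
2 is even -> steps_to_one(1)
Reached 1 after 18 steps
= 18


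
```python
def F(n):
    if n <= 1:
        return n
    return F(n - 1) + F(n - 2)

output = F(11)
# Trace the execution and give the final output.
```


F(11)
= F(10) + F(9)
= (F(9) + F(8)) + F(9)
Computing bottom-up: F(0)=0, F(1)=1, F(2)=1, F(3)=2, F(4)=3, F(5)=5, F(6)=8, F(7)=13, F(8)=21, F(9)=34, F(10)=55, F(11)=89
= 89


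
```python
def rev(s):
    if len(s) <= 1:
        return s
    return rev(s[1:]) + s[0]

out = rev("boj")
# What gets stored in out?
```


rev("boj")
= rev("oj") + "b"
= rev("j") + "o" + "b"
= "j" + "o" + "b"
= "job"


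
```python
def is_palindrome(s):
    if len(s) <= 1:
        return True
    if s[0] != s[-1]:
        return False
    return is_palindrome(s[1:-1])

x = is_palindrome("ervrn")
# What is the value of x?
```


is_palindrome("ervrn")
"ervrn": s[0]='e' != s[-1]='n' -> False
= False


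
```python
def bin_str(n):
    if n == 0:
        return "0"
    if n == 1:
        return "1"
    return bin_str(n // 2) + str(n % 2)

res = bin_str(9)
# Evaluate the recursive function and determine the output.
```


bin_str(9)
= bin_str(4) + "1"
= bin_str(2) + "0" + "1"
= bin_str(1) + "0" + "0" + "1"
= "1" + "0" + "0" + "1"
= "1001"


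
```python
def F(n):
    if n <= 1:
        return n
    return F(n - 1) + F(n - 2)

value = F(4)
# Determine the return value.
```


F(4)
= F(3) + F(2)
= (F(2) + F(1)) + F(2)
Computing bottom-up: F(0)=0, F(1)=1, F(2)=1, F(3)=2, F(4)=3
= 3


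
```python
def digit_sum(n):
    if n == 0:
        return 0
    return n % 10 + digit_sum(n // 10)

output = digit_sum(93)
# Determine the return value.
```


digit_sum(93)
= 3 + digit_sum(9)
= 3 + 9 + digit_sum(0)
= 3 + 9 + 0
= 12


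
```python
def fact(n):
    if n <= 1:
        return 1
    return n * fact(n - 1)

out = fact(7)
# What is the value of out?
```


fact(7)
= 7 * fact(6)
= 7 * 6 * fact(5)
= 7 * 6 * 5 * fact(4)
= 7 * 6 * 5 * 4 * fact(3)
= 7 * 6 * 5 * 4 * 3 * fact(2)
= 7 * 6 * 5 * 4 * 3 * 2 * fact(1)
= 7 * 6 * 5 * 4 * 3 * 2 * 1
= 5040


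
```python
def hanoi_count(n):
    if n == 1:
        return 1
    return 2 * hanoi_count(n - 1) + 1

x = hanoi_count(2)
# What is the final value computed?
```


hanoi_count(2)
= 2 * hanoi_count(1) + 1
Now compute bottom-up:
hanoi_count(1) = 1
hanoi_count(2) = 2 * 1 + 1 = 3
= 3


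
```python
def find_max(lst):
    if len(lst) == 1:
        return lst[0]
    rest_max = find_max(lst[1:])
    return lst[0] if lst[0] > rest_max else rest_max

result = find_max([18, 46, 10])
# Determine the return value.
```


find_max([18, 46, 10])
= compare 18 with find_max([46, 10])
= compare 46 with find_max([10])
Base: find_max([10]) = 10
compare 46 with 10: max = 46
compare 18 with 46: max = 46
= 46


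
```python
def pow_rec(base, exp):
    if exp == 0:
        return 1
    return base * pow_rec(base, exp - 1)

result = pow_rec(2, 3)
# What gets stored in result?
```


pow_rec(2, 3)
= 2 * pow_rec(2, 2)
= 2 * 2 * pow_rec(2, 1)
= 2 * 2 * 2 * pow_rec(2, 0)
= 2 * 2 * 2 * 1
= 8


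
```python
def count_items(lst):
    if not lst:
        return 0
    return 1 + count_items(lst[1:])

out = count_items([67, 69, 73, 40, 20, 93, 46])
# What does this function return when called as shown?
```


count_items([67, 69, 73, 40, 20, 93, 46])
= 1 + count_items([69, 73, 40, 20, 93, 46])
= 1 + 1 + count_items([73, 40, 20, 93, 46])
= 1 + 1 + 1 + count_items([40, 20, 93, 46])
= 1 + 1 + 1 + 1 + count_items([20, 93, 46])
= 1 + 1 + 1 + 1 + 1 + count_items([93, 46])
= 1 + 1 + 1 + 1 + 1 + 1 + count_items([46])
= 1 + 1 + 1 + 1 + 1 + 1 + 1 + count_items([])
= 1 + 1 + 1 + 1 + 1 + 1 + 1 + 0
= 7


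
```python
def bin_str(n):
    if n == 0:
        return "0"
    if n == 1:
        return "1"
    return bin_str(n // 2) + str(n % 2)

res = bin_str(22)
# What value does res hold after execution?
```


bin_str(22)
= bin_str(11) + "0"
= bin_str(5) + "1" + "0"
= bin_str(2) + "1" + "1" + "0"
= bin_str(1) + "0" + "1" + "1" + "0"
= "1" + "0" + "1" + "1" + "0"
= "10110"


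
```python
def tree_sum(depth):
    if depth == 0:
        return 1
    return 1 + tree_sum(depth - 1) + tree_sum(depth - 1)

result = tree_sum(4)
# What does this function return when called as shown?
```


tree_sum(4)
= 1 + tree_sum(3) + tree_sum(3)
= 1 + 2 * tree_sum(3)
tree_sum(k) = 2^(k+1) - 1
tree_sum(0) = 1
tree_sum(1) = 3
tree_sum(2) = 7
tree_sum(3) = 15
tree_sum(4) = 31
tree_sum(4) = 2^5 - 1 = 31


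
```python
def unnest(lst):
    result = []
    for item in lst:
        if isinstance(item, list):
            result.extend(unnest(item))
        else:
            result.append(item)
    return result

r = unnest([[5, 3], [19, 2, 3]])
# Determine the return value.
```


unnest([[5, 3], [19, 2, 3]])
Processing each element:
  [5, 3] is a list -> unnest recursively -> [5, 3]
  [19, 2, 3] is a list -> unnest recursively -> [19, 2, 3]
= [5, 3, 19, 2, 3]


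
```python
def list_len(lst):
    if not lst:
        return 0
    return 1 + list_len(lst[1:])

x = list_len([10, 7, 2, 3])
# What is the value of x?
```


list_len([10, 7, 2, 3])
= 1 + list_len([7, 2, 3])
= 1 + 1 + list_len([2, 3])
= 1 + 1 + 1 + list_len([3])
= 1 + 1 + 1 + 1 + list_len([])
= 1 + 1 + 1 + 1 + 0
= 4


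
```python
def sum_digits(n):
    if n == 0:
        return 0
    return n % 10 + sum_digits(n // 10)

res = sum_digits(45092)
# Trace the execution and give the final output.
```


sum_digits(45092)
= 2 + sum_digits(4509)
= 2 + 9 + sum_digits(450)
= 2 + 9 + 0 + sum_digits(45)
= 2 + 9 + 0 + 5 + sum_digits(4)
= 2 + 9 + 0 + 5 + 4 + sum_digits(0)
= 2 + 9 + 0 + 5 + 4 + 0
= 20


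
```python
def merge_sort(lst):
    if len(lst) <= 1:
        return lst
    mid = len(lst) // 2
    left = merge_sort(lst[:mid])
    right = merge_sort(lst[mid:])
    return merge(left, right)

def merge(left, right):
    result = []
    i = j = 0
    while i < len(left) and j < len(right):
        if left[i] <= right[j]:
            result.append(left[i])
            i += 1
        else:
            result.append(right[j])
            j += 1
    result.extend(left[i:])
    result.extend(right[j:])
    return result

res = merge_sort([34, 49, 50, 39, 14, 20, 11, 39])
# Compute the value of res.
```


merge_sort([34, 49, 50, 39, 14, 20, 11, 39])
Split into [34, 49, 50, 39] and [14, 20, 11, 39]
Left sorted: [34, 39, 49, 50]
Right sorted: [11, 14, 20, 39]
Merge [34, 39, 49, 50] and [11, 14, 20, 39]
= [11, 14, 20, 34, 39, 39, 49, 50]


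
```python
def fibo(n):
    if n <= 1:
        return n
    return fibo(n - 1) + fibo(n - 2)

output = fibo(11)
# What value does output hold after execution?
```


fibo(11)
= fibo(10) + fibo(9)
= (fibo(9) + fibo(8)) + fibo(9)
Computing bottom-up: fibo(0)=0, fibo(1)=1, fibo(2)=1, fibo(3)=2, fibo(4)=3, fibo(5)=5, fibo(6)=8, fibo(7)=13, fibo(8)=21, fibo(9)=34, fibo(10)=55, fibo(11)=89
= 89


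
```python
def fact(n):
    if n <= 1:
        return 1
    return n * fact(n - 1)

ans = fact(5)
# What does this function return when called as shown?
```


fact(5)
= 5 * fact(4)
= 5 * 4 * fact(3)
= 5 * 4 * 3 * fact(2)
= 5 * 4 * 3 * 2 * fact(1)
= 5 * 4 * 3 * 2 * 1
= 120


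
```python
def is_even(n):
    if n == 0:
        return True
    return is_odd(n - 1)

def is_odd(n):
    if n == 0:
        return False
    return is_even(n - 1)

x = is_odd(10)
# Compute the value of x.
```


is_odd(10)
= is_even(9)
= is_odd(8)
= is_even(7)
= is_odd(6)
= is_even(5)
= is_odd(4)
= is_even(3)
= is_odd(2)
= is_even(1)
= is_odd(0)
n == 0: return False
= False


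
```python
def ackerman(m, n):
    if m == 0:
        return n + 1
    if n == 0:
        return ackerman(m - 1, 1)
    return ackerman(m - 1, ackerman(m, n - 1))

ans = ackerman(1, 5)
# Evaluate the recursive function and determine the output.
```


ackerman(1, 5)
= ackerman(0, ackerman(1, 4))
First compute ackerman(1, 4) = 6
= ackerman(0, 6)
= 7


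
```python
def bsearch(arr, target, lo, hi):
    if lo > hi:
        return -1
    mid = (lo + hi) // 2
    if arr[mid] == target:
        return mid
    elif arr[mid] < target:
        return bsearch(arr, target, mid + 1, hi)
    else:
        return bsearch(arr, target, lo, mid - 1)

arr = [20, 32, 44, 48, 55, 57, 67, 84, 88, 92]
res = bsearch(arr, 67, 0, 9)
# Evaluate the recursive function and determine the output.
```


bsearch(arr, 67, 0, 9)
lo=0, hi=9, mid=4, arr[mid]=55
55 < 67, search right half
lo=5, hi=9, mid=7, arr[mid]=84
84 > 67, search left half
lo=5, hi=6, mid=5, arr[mid]=57
57 < 67, search right half
lo=6, hi=6, mid=6, arr[mid]=67
arr[6] == 67, found at index 6
= 6


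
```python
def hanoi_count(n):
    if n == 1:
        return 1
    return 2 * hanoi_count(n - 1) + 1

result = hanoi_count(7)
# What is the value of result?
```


hanoi_count(7)
= 2 * hanoi_count(6) + 1
= 2 * (2 * hanoi_count(5) + 1) + 1
= 2 * (2 * (2 * hanoi_count(4) + 1) + 1) + 1
= 2 * (2 * (2 * (2 * hanoi_count(3) + 1) + 1) + 1) + 1
= 2 * (2 * (2 * (2 * (2 * hanoi_count(2) + 1) + 1) + 1) + 1) + 1
= 2 * (2 * (2 * (2 * (2 * (2 * hanoi_count(1) + 1) + 1) + 1) + 1) + 1) + 1
Now compute bottom-up:
hanoi_count(1) = 1
hanoi_count(2) = 2 * 1 + 1 = 3
hanoi_count(3) = 2 * 3 + 1 = 7
hanoi_count(4) = 2 * 7 + 1 = 15
hanoi_count(5) = 2 * 15 + 1 = 31
hanoi_count(6) = 2 * 31 + 1 = 63
hanoi_count(7) = 2 * 63 + 1 = 127
= 127


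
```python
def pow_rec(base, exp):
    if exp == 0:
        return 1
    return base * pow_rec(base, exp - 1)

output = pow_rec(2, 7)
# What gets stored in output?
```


pow_rec(2, 7)
= 2 * pow_rec(2, 6)
= 2 * 2 * pow_rec(2, 5)
= 2 * 2 * 2 * pow_rec(2, 4)
= 2 * 2 * 2 * 2 * pow_rec(2, 3)
= 2 * 2 * 2 * 2 * 2 * pow_rec(2, 2)
= 2 * 2 * 2 * 2 * 2 * 2 * pow_rec(2, 1)
= 2 * 2 * 2 * 2 * 2 * 2 * 2 * pow_rec(2, 0)
= 2 * 2 * 2 * 2 * 2 * 2 * 2 * 1
= 128


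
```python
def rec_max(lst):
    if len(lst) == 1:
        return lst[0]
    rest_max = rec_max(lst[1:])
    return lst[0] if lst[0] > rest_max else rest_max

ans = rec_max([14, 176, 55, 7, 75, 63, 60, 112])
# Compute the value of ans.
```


rec_max([14, 176, 55, 7, 75, 63, 60, 112])
= compare 14 with rec_max([176, 55, 7, 75, 63, 60, 112])
= compare 176 with rec_max([55, 7, 75, 63, 60, 112])
= compare 55 with rec_max([7, 75, 63, 60, 112])
= compare 7 with rec_max([75, 63, 60, 112])
= compare 75 with rec_max([63, 60, 112])
= compare 63 with rec_max([60, 112])
= compare 60 with rec_max([112])
Base: rec_max([112]) = 112
compare 60 with 112: max = 112
compare 63 with 112: max = 112
compare 75 with 112: max = 112
compare 7 with 112: max = 112
compare 55 with 112: max = 112
compare 176 with 112: max = 176
compare 14 with 176: max = 176
= 176


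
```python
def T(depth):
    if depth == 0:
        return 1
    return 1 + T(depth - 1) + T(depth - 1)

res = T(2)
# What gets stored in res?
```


T(2)
= 1 + T(1) + T(1)
= 1 + 2 * T(1)
T(k) = 2^(k+1) - 1
T(0) = 1
T(1) = 3
T(2) = 7
T(2) = 2^3 - 1 = 7


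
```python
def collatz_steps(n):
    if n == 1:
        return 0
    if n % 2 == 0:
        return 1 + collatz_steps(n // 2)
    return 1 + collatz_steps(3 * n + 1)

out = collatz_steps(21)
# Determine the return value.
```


collatz_steps(21)
21 is odd -> 3*21+1 = 64 -> collatz_steps(64)
64 is even -> collatz_steps(32)
32 is even -> collatz_steps(16)
16 is even -> collatz_steps(8)
8 is even -> collatz_steps(4)
4 is even -> collatz_steps(2)
2 is even -> collatz_steps(1)
Reached 1 after 7 steps
= 7


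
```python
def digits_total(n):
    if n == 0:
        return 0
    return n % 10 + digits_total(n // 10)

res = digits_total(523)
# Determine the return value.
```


digits_total(523)
= 3 + digits_total(52)
= 3 + 2 + digits_total(5)
= 3 + 2 + 5 + digits_total(0)
= 3 + 2 + 5 + 0
= 10


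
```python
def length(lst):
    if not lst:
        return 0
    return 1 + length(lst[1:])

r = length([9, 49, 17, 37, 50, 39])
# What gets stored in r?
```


length([9, 49, 17, 37, 50, 39])
= 1 + length([49, 17, 37, 50, 39])
= 1 + 1 + length([17, 37, 50, 39])
= 1 + 1 + 1 + length([37, 50, 39])
= 1 + 1 + 1 + 1 + length([50, 39])
= 1 + 1 + 1 + 1 + 1 + length([39])
= 1 + 1 + 1 + 1 + 1 + 1 + length([])
= 1 + 1 + 1 + 1 + 1 + 1 + 0
= 6


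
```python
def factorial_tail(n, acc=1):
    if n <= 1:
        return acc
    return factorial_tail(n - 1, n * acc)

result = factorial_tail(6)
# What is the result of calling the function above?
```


factorial_tail(6, 1)
= factorial_tail(5, 6 * 1) = factorial_tail(5, 6)
= factorial_tail(4, 5 * 6) = factorial_tail(4, 30)
= factorial_tail(3, 4 * 30) = factorial_tail(3, 120)
= factorial_tail(2, 3 * 120) = factorial_tail(2, 360)
= factorial_tail(1, 2 * 360) = factorial_tail(1, 720)
n <= 1, return acc = 720


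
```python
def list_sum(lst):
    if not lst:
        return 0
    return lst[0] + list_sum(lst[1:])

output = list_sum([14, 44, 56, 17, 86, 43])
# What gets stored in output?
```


list_sum([14, 44, 56, 17, 86, 43])
= 14 + list_sum([44, 56, 17, 86, 43])
= 14 + 44 + list_sum([56, 17, 86, 43])
= 14 + 44 + 56 + list_sum([17, 86, 43])
= 14 + 44 + 56 + 17 + list_sum([86, 43])
= 14 + 44 + 56 + 17 + 86 + list_sum([43])
= 14 + 44 + 56 + 17 + 86 + 43 + list_sum([])
= 14 + 44 + 56 + 17 + 86 + 43 + 0
= 260


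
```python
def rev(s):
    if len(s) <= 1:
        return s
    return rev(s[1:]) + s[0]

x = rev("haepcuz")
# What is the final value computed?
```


rev("haepcuz")
= rev("aepcuz") + "h"
= rev("epcuz") + "a" + "h"
= rev("pcuz") + "e" + "a" + "h"
= rev("cuz") + "p" + "e" + "a" + "h"
= rev("uz") + "c" + "p" + "e" + "a" + "h"
= rev("z") + "u" + "c" + "p" + "e" + "a" + "h"
= "z" + "u" + "c" + "p" + "e" + "a" + "h"
= "zucpeah"


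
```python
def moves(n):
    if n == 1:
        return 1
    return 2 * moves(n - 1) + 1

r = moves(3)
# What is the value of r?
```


moves(3)
= 2 * moves(2) + 1
= 2 * (2 * moves(1) + 1) + 1
Now compute bottom-up:
moves(1) = 1
moves(2) = 2 * 1 + 1 = 3
moves(3) = 2 * 3 + 1 = 7
= 7


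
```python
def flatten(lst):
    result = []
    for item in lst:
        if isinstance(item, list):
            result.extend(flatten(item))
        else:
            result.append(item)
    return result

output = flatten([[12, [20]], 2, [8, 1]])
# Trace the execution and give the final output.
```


flatten([[12, [20]], 2, [8, 1]])
Processing each element:
  [12, [20]] is a list -> flatten recursively -> [12, 20]
  2 is not a list -> append 2
  [8, 1] is a list -> flatten recursively -> [8, 1]
= [12, 20, 2, 8, 1]


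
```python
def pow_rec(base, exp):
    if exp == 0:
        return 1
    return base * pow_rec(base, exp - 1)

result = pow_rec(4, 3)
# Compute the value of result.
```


pow_rec(4, 3)
= 4 * pow_rec(4, 2)
= 4 * 4 * pow_rec(4, 1)
= 4 * 4 * 4 * pow_rec(4, 0)
= 4 * 4 * 4 * 1
= 64


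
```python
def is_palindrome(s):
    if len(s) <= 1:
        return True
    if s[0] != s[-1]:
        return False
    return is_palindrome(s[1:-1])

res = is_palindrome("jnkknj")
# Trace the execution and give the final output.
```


is_palindrome("jnkknj")
"jnkknj": s[0]='j' == s[-1]='j' -> is_palindrome("nkkn")
"nkkn": s[0]='n' == s[-1]='n' -> is_palindrome("kk")
"kk": s[0]='k' == s[-1]='k' -> is_palindrome("")
"": len <= 1 -> True
= True


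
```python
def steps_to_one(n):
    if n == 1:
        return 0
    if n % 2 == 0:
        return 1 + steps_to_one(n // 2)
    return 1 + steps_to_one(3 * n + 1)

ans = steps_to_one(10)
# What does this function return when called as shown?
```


steps_to_one(10)
10 is even -> steps_to_one(5)
5 is odd -> 3*5+1 = 16 -> steps_to_one(16)
16 is even -> steps_to_one(8)
8 is even -> steps_to_one(4)
4 is even -> steps_to_one(2)
2 is even -> steps_to_one(1)
Reached 1 after 6 steps
= 6


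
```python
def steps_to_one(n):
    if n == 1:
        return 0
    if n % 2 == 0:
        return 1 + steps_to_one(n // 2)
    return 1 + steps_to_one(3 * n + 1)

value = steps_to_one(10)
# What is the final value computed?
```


steps_to_one(10)
10 is even -> steps_to_one(5)
5 is odd -> 3*5+1 = 16 -> steps_to_one(16)
16 is even -> steps_to_one(8)
8 is even -> steps_to_one(4)
4 is even -> steps_to_one(2)
2 is even -> steps_to_one(1)
Reached 1 after 6 steps
= 6


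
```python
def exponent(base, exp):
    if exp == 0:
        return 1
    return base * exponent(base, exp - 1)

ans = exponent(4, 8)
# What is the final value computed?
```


exponent(4, 8)
= 4 * exponent(4, 7)
= 4 * 4 * exponent(4, 6)
= 4 * 4 * 4 * exponent(4, 5)
= 4 * 4 * 4 * 4 * exponent(4, 4)
= 4 * 4 * 4 * 4 * 4 * exponent(4, 3)
= 4 * 4 * 4 * 4 * 4 * 4 * exponent(4, 2)
= 4 * 4 * 4 * 4 * 4 * 4 * 4 * exponent(4, 1)
= 4 * 4 * 4 * 4 * 4 * 4 * 4 * 4 * exponent(4, 0)
= 4 * 4 * 4 * 4 * 4 * 4 * 4 * 4 * 1
= 65536


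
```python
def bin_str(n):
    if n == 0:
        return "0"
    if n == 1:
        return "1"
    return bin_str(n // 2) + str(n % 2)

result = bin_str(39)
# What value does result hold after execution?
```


bin_str(39)
= bin_str(19) + "1"
= bin_str(9) + "1" + "1"
= bin_str(4) + "1" + "1" + "1"
= bin_str(2) + "0" + "1" + "1" + "1"
= bin_str(1) + "0" + "0" + "1" + "1" + "1"
= "1" + "0" + "0" + "1" + "1" + "1"
= "100111"


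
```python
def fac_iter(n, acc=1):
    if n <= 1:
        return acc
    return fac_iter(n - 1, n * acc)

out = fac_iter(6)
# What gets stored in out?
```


fac_iter(6, 1)
= fac_iter(5, 6 * 1) = fac_iter(5, 6)
= fac_iter(4, 5 * 6) = fac_iter(4, 30)
= fac_iter(3, 4 * 30) = fac_iter(3, 120)
= fac_iter(2, 3 * 120) = fac_iter(2, 360)
= fac_iter(1, 2 * 360) = fac_iter(1, 720)
n <= 1, return acc = 720


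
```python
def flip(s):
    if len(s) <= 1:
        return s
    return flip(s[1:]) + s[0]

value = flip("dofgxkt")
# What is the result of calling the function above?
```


flip("dofgxkt")
= flip("ofgxkt") + "d"
= flip("fgxkt") + "o" + "d"
= flip("gxkt") + "f" + "o" + "d"
= flip("xkt") + "g" + "f" + "o" + "d"
= flip("kt") + "x" + "g" + "f" + "o" + "d"
= flip("t") + "k" + "x" + "g" + "f" + "o" + "d"
= "t" + "k" + "x" + "g" + "f" + "o" + "d"
= "tkxgfod"


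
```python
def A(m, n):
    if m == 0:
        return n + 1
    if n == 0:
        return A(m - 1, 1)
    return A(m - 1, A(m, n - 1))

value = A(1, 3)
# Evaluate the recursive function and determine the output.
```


A(1, 3)
= A(0, A(1, 2))
First compute A(1, 2) = 4
= A(0, 4)
= 5


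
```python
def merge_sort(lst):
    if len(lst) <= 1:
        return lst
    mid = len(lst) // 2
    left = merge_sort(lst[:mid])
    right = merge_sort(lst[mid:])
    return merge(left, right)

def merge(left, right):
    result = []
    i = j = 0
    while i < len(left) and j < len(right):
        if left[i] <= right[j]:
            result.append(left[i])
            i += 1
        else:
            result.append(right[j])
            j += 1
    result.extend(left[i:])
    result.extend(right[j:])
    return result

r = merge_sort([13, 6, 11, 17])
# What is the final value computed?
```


merge_sort([13, 6, 11, 17])
Split into [13, 6] and [11, 17]
Left sorted: [6, 13]
Right sorted: [11, 17]
Merge [6, 13] and [11, 17]
= [6, 11, 13, 17]


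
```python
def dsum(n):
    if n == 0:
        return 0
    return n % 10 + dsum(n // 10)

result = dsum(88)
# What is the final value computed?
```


dsum(88)
= 8 + dsum(8)
= 8 + 8 + dsum(0)
= 8 + 8 + 0
= 16


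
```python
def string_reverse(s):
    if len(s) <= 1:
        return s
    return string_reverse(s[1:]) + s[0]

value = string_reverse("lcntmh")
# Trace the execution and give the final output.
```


string_reverse("lcntmh")
= string_reverse("cntmh") + "l"
= string_reverse("ntmh") + "c" + "l"
= string_reverse("tmh") + "n" + "c" + "l"
= string_reverse("mh") + "t" + "n" + "c" + "l"
= string_reverse("h") + "m" + "t" + "n" + "c" + "l"
= "h" + "m" + "t" + "n" + "c" + "l"
= "hmtncl"


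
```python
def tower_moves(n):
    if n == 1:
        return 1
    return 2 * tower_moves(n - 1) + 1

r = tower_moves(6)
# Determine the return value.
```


tower_moves(6)
= 2 * tower_moves(5) + 1
= 2 * (2 * tower_moves(4) + 1) + 1
= 2 * (2 * (2 * tower_moves(3) + 1) + 1) + 1
= 2 * (2 * (2 * (2 * tower_moves(2) + 1) + 1) + 1) + 1
= 2 * (2 * (2 * (2 * (2 * tower_moves(1) + 1) + 1) + 1) + 1) + 1
Now compute bottom-up:
tower_moves(1) = 1
tower_moves(2) = 2 * 1 + 1 = 3
tower_moves(3) = 2 * 3 + 1 = 7
tower_moves(4) = 2 * 7 + 1 = 15
tower_moves(5) = 2 * 15 + 1 = 31
tower_moves(6) = 2 * 31 + 1 = 63
= 63


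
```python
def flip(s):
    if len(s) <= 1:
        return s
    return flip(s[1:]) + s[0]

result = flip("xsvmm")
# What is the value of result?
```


flip("xsvmm")
= flip("svmm") + "x"
= flip("vmm") + "s" + "x"
= flip("mm") + "v" + "s" + "x"
= flip("m") + "m" + "v" + "s" + "x"
= "m" + "m" + "v" + "s" + "x"
= "mmvsx"


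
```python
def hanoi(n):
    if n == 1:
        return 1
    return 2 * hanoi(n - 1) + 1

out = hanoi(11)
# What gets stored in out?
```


hanoi(11)
= 2 * hanoi(10) + 1
= 2 * (2 * hanoi(9) + 1) + 1
= 2 * (2 * (2 * hanoi(8) + 1) + 1) + 1
= 2 * (2 * (2 * (2 * hanoi(7) + 1) + 1) + 1) + 1
= 2 * (2 * (2 * (2 * (2 * hanoi(6) + 1) + 1) + 1) + 1) + 1
= 2 * (2 * (2 * (2 * (2 * (2 * hanoi(5) + 1) + 1) + 1) + 1) + 1) + 1
= 2 * (2 * (2 * (2 * (2 * (2 * (2 * hanoi(4) + 1) + 1) + 1) + 1) + 1) + 1) + 1
= 2 * (2 * (2 * (2 * (2 * (2 * (2 * (2 * hanoi(3) + 1) + 1) + 1) + 1) + 1) + 1) + 1) + 1
= 2 * (2 * (2 * (2 * (2 * (2 * (2 * (2 * (2 * hanoi(2) + 1) + 1) + 1) + 1) + 1) + 1) + 1) + 1) + 1
= 2 * (2 * (2 * (2 * (2 * (2 * (2 * (2 * (2 * (2 * hanoi(1) + 1) + 1) + 1) + 1) + 1) + 1) + 1) + 1) + 1) + 1
Now compute bottom-up:
hanoi(1) = 1
hanoi(2) = 2 * 1 + 1 = 3
hanoi(3) = 2 * 3 + 1 = 7
hanoi(4) = 2 * 7 + 1 = 15
hanoi(5) = 2 * 15 + 1 = 31
hanoi(6) = 2 * 31 + 1 = 63
hanoi(7) = 2 * 63 + 1 = 127
hanoi(8) = 2 * 127 + 1 = 255
hanoi(9) = 2 * 255 + 1 = 511
hanoi(10) = 2 * 511 + 1 = 1023
hanoi(11) = 2 * 1023 + 1 = 2047
= 2047


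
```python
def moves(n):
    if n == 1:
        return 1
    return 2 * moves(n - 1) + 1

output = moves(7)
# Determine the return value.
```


moves(7)
= 2 * moves(6) + 1
= 2 * (2 * moves(5) + 1) + 1
= 2 * (2 * (2 * moves(4) + 1) + 1) + 1
= 2 * (2 * (2 * (2 * moves(3) + 1) + 1) + 1) + 1
= 2 * (2 * (2 * (2 * (2 * moves(2) + 1) + 1) + 1) + 1) + 1
= 2 * (2 * (2 * (2 * (2 * (2 * moves(1) + 1) + 1) + 1) + 1) + 1) + 1
Now compute bottom-up:
moves(1) = 1
moves(2) = 2 * 1 + 1 = 3
moves(3) = 2 * 3 + 1 = 7
moves(4) = 2 * 7 + 1 = 15
moves(5) = 2 * 15 + 1 = 31
moves(6) = 2 * 31 + 1 = 63
moves(7) = 2 * 63 + 1 = 127
= 127


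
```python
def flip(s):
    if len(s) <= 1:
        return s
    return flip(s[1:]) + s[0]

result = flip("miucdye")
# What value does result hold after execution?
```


flip("miucdye")
= flip("iucdye") + "m"
= flip("ucdye") + "i" + "m"
= flip("cdye") + "u" + "i" + "m"
= flip("dye") + "c" + "u" + "i" + "m"
= flip("ye") + "d" + "c" + "u" + "i" + "m"
= flip("e") + "y" + "d" + "c" + "u" + "i" + "m"
= "e" + "y" + "d" + "c" + "u" + "i" + "m"
= "eydcuim"


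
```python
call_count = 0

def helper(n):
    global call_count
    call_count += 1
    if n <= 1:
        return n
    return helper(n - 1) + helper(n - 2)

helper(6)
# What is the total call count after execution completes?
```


helper(6) calls helper(5) and helper(4); each non-base call branches into two more.
Let C(k) = total number of calls made by helper(k), including the call to helper(k) itself.
Base cases: C(0) = 1, C(1) = 1
Recurrence: C(k) = 1 + C(k-1) + C(k-2)
  C(2) = 1 + C(1) + C(0) = 1 + 1 + 1 = 3
  C(3) = 1 + C(2) + C(1) = 1 + 3 + 1 = 5
  C(4) = 1 + C(3) + C(2) = 1 + 5 + 3 = 9
  C(5) = 1 + C(4) + C(3) = 1 + 9 + 5 = 15
  C(6) = 1 + C(5) + C(4) = 1 + 15 + 9 = 25
Total calls = C(6) = 25


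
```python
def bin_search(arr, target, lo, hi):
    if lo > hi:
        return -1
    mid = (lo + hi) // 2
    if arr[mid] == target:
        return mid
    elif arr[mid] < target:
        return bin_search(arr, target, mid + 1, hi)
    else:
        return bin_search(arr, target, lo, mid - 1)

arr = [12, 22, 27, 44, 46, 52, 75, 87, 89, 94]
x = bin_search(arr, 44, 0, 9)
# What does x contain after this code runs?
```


bin_search(arr, 44, 0, 9)
lo=0, hi=9, mid=4, arr[mid]=46
46 > 44, search left half
lo=0, hi=3, mid=1, arr[mid]=22
22 < 44, search right half
lo=2, hi=3, mid=2, arr[mid]=27
27 < 44, search right half
lo=3, hi=3, mid=3, arr[mid]=44
arr[3] == 44, found at index 3
= 3


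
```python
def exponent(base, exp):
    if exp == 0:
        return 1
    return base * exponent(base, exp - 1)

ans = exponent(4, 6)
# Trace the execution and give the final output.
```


exponent(4, 6)
= 4 * exponent(4, 5)
= 4 * 4 * exponent(4, 4)
= 4 * 4 * 4 * exponent(4, 3)
= 4 * 4 * 4 * 4 * exponent(4, 2)
= 4 * 4 * 4 * 4 * 4 * exponent(4, 1)
= 4 * 4 * 4 * 4 * 4 * 4 * exponent(4, 0)
= 4 * 4 * 4 * 4 * 4 * 4 * 1
= 4096


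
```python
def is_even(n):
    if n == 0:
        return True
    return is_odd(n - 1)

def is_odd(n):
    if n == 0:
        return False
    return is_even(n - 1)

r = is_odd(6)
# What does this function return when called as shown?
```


is_odd(6)
= is_even(5)
= is_odd(4)
= is_even(3)
= is_odd(2)
= is_even(1)
= is_odd(0)
n == 0: return False
= False


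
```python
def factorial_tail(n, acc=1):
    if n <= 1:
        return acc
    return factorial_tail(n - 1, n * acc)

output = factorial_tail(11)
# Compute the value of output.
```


factorial_tail(11, 1)
= factorial_tail(10, 11 * 1) = factorial_tail(10, 11)
= factorial_tail(9, 10 * 11) = factorial_tail(9, 110)
= factorial_tail(8, 9 * 110) = factorial_tail(8, 990)
= factorial_tail(7, 8 * 990) = factorial_tail(7, 7920)
= factorial_tail(6, 7 * 7920) = factorial_tail(6, 55440)
= factorial_tail(5, 6 * 55440) = factorial_tail(5, 332640)
= factorial_tail(4, 5 * 332640) = factorial_tail(4, 1663200)
= factorial_tail(3, 4 * 1663200) = factorial_tail(3, 6652800)
= factorial_tail(2, 3 * 6652800) = factorial_tail(2, 19958400)
= factorial_tail(1, 2 * 19958400) = factorial_tail(1, 39916800)
n <= 1, return acc = 39916800


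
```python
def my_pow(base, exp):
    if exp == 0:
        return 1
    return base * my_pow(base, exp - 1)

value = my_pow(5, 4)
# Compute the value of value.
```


my_pow(5, 4)
= 5 * my_pow(5, 3)
= 5 * 5 * my_pow(5, 2)
= 5 * 5 * 5 * my_pow(5, 1)
= 5 * 5 * 5 * 5 * my_pow(5, 0)
= 5 * 5 * 5 * 5 * 1
= 625


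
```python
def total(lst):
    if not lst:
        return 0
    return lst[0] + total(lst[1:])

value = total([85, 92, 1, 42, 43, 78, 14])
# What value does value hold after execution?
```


total([85, 92, 1, 42, 43, 78, 14])
= 85 + total([92, 1, 42, 43, 78, 14])
= 85 + 92 + total([1, 42, 43, 78, 14])
= 85 + 92 + 1 + total([42, 43, 78, 14])
= 85 + 92 + 1 + 42 + total([43, 78, 14])
= 85 + 92 + 1 + 42 + 43 + total([78, 14])
= 85 + 92 + 1 + 42 + 43 + 78 + total([14])
= 85 + 92 + 1 + 42 + 43 + 78 + 14 + total([])
= 85 + 92 + 1 + 42 + 43 + 78 + 14 + 0
= 355


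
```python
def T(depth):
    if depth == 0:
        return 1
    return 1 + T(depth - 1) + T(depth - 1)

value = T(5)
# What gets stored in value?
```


T(5)
= 1 + T(4) + T(4)
= 1 + 2 * T(4)
T(k) = 2^(k+1) - 1
T(0) = 1
T(1) = 3
T(2) = 7
T(3) = 15
T(4) = 31
T(5) = 2^6 - 1 = 63


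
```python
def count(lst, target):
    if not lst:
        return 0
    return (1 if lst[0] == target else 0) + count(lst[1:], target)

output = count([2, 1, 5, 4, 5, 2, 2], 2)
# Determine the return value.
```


count([2, 1, 5, 4, 5, 2, 2], 2)
lst[0]=2 == 2: 1 + count([1, 5, 4, 5, 2, 2], 2)
lst[0]=1 != 2: 0 + count([5, 4, 5, 2, 2], 2)
lst[0]=5 != 2: 0 + count([4, 5, 2, 2], 2)
lst[0]=4 != 2: 0 + count([5, 2, 2], 2)
lst[0]=5 != 2: 0 + count([2, 2], 2)
lst[0]=2 == 2: 1 + count([2], 2)
lst[0]=2 == 2: 1 + count([], 2)
= 3


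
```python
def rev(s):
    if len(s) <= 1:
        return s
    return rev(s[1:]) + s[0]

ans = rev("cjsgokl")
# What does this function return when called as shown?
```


rev("cjsgokl")
= rev("jsgokl") + "c"
= rev("sgokl") + "j" + "c"
= rev("gokl") + "s" + "j" + "c"
= rev("okl") + "g" + "s" + "j" + "c"
= rev("kl") + "o" + "g" + "s" + "j" + "c"
= rev("l") + "k" + "o" + "g" + "s" + "j" + "c"
= "l" + "k" + "o" + "g" + "s" + "j" + "c"
= "lkogsjc"


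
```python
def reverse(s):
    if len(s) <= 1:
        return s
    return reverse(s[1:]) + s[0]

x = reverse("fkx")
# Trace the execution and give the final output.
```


reverse("fkx")
= reverse("kx") + "f"
= reverse("x") + "k" + "f"
= "x" + "k" + "f"
= "xkf"


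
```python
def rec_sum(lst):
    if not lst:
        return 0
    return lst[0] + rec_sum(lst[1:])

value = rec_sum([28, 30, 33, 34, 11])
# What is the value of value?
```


rec_sum([28, 30, 33, 34, 11])
= 28 + rec_sum([30, 33, 34, 11])
= 28 + 30 + rec_sum([33, 34, 11])
= 28 + 30 + 33 + rec_sum([34, 11])
= 28 + 30 + 33 + 34 + rec_sum([11])
= 28 + 30 + 33 + 34 + 11 + rec_sum([])
= 28 + 30 + 33 + 34 + 11 + 0
= 136


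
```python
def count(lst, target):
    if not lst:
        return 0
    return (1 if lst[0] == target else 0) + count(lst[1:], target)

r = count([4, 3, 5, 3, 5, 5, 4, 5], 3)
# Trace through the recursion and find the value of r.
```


count([4, 3, 5, 3, 5, 5, 4, 5], 3)
lst[0]=4 != 3: 0 + count([3, 5, 3, 5, 5, 4, 5], 3)
lst[0]=3 == 3: 1 + count([5, 3, 5, 5, 4, 5], 3)
lst[0]=5 != 3: 0 + count([3, 5, 5, 4, 5], 3)
lst[0]=3 == 3: 1 + count([5, 5, 4, 5], 3)
lst[0]=5 != 3: 0 + count([5, 4, 5], 3)
lst[0]=5 != 3: 0 + count([4, 5], 3)
lst[0]=4 != 3: 0 + count([5], 3)
lst[0]=5 != 3: 0 + count([], 3)
= 2


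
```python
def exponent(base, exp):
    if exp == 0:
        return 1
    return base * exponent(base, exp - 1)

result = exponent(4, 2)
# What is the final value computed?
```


exponent(4, 2)
= 4 * exponent(4, 1)
= 4 * 4 * exponent(4, 0)
= 4 * 4 * 1
= 16


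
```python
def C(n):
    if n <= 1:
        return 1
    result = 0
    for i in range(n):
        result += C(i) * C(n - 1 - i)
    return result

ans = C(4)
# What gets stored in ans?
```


C(4)
= sum of C(i) * C(4-1-i) for i in 0..3
First compute sub-values bottom-up:
  C(0) = 1, C(1) = 1
  C(2) = 1*1 + 1*1 = 2
  C(3) = 1*2 + 1*1 + 2*1 = 5
Now C(4):
  C(0)*C(3) = 1*5 = 5
  C(1)*C(2) = 1*2 = 2
  C(2)*C(1) = 2*1 = 2
  C(3)*C(0) = 5*1 = 5
= 5 + 2 + 2 + 5
= 14


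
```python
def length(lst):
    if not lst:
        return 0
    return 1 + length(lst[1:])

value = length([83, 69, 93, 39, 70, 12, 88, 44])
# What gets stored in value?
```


length([83, 69, 93, 39, 70, 12, 88, 44])
= 1 + length([69, 93, 39, 70, 12, 88, 44])
= 1 + 1 + length([93, 39, 70, 12, 88, 44])
= 1 + 1 + 1 + length([39, 70, 12, 88, 44])
= 1 + 1 + 1 + 1 + length([70, 12, 88, 44])
= 1 + 1 + 1 + 1 + 1 + length([12, 88, 44])
= 1 + 1 + 1 + 1 + 1 + 1 + length([88, 44])
= 1 + 1 + 1 + 1 + 1 + 1 + 1 + length([44])
= 1 + 1 + 1 + 1 + 1 + 1 + 1 + 1 + length([])
= 1 + 1 + 1 + 1 + 1 + 1 + 1 + 1 + 0
= 8


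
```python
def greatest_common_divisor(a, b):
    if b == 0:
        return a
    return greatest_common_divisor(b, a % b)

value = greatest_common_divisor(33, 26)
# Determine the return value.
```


greatest_common_divisor(33, 26)
= greatest_common_divisor(26, 33 % 26) = greatest_common_divisor(26, 7)
= greatest_common_divisor(7, 26 % 7) = greatest_common_divisor(7, 5)
= greatest_common_divisor(5, 7 % 5) = greatest_common_divisor(5, 2)
= greatest_common_divisor(2, 5 % 2) = greatest_common_divisor(2, 1)
= greatest_common_divisor(1, 2 % 1) = greatest_common_divisor(1, 0)
b == 0, return a = 1


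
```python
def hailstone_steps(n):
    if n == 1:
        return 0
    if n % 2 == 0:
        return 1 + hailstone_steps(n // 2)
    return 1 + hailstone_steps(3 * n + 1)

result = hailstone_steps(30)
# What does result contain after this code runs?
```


hailstone_steps(30)
30 is even -> hailstone_steps(15)
15 is odd -> 3*15+1 = 46 -> hailstone_steps(46)
46 is even -> hailstone_steps(23)
23 is odd -> 3*23+1 = 70 -> hailstone_steps(70)
70 is even -> hailstone_steps(35)
35 is odd -> 3*35+1 = 106 -> hailstone_steps(106)
106 is even -> hailstone_steps(53)
53 is odd -> 3*53+1 = 160 -> hailstone_steps(160)
160 is even -> hailstone_steps(80)
80 is even -> hailstone_steps(40)
40 is even -> hailstone_steps(20)
20 is even -> hailstone_steps(10)
10 is even -> hailstone_steps(5)
5 is odd -> 3*5+1 = 16 -> hailstone_steps(16)
16 is even -> hailstone_steps(8)
8 is even -> hailstone_steps(4)
4 is even -> hailstone_steps(2)
2 is even -> hailstone_steps(1)
Reached 1 after 18 steps
= 18


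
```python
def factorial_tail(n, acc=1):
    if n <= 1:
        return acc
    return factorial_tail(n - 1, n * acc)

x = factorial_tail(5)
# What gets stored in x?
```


factorial_tail(5, 1)
= factorial_tail(4, 5 * 1) = factorial_tail(4, 5)
= factorial_tail(3, 4 * 5) = factorial_tail(3, 20)
= factorial_tail(2, 3 * 20) = factorial_tail(2, 60)
= factorial_tail(1, 2 * 60) = factorial_tail(1, 120)
n <= 1, return acc = 120


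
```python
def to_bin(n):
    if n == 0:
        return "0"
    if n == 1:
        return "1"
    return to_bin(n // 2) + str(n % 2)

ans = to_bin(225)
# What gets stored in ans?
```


to_bin(225)
= to_bin(112) + "1"
= to_bin(56) + "0" + "1"
= to_bin(28) + "0" + "0" + "1"
= to_bin(14) + "0" + "0" + "0" + "1"
= to_bin(7) + "0" + "0" + "0" + "0" + "1"
= to_bin(3) + "1" + "0" + "0" + "0" + "0" + "1"
= to_bin(1) + "1" + "1" + "0" + "0" + "0" + "0" + "1"
= "1" + "1" + "1" + "0" + "0" + "0" + "0" + "1"
= "11100001"


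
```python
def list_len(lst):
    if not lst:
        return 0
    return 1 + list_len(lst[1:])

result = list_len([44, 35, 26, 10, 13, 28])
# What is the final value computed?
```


list_len([44, 35, 26, 10, 13, 28])
= 1 + list_len([35, 26, 10, 13, 28])
= 1 + 1 + list_len([26, 10, 13, 28])
= 1 + 1 + 1 + list_len([10, 13, 28])
= 1 + 1 + 1 + 1 + list_len([13, 28])
= 1 + 1 + 1 + 1 + 1 + list_len([28])
= 1 + 1 + 1 + 1 + 1 + 1 + list_len([])
= 1 + 1 + 1 + 1 + 1 + 1 + 0
= 6


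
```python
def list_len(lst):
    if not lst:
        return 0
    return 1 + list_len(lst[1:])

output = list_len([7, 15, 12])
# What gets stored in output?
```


list_len([7, 15, 12])
= 1 + list_len([15, 12])
= 1 + 1 + list_len([12])
= 1 + 1 + 1 + list_len([])
= 1 + 1 + 1 + 0
= 3


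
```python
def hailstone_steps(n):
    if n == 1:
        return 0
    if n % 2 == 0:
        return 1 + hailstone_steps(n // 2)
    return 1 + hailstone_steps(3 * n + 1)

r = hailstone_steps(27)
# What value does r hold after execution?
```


hailstone_steps(27)
27 is odd -> 3*27+1 = 82 -> hailstone_steps(82)
82 is even -> hailstone_steps(41)
41 is odd -> 3*41+1 = 124 -> hailstone_steps(124)
124 is even -> hailstone_steps(62)
62 is even -> hailstone_steps(31)
31 is odd -> 3*31+1 = 94 -> hailstone_steps(94)
94 is even -> hailstone_steps(47)
47 is odd -> 3*47+1 = 142 -> hailstone_steps(142)
142 is even -> hailstone_steps(71)
71 is odd -> 3*71+1 = 214 -> hailstone_steps(214)
214 is even -> hailstone_steps(107)
107 is odd -> 3*107+1 = 322 -> hailstone_steps(322)
322 is even -> hailstone_steps(161)
161 is odd -> 3*161+1 = 484 -> hailstone_steps(484)
484 is even -> hailstone_steps(242)
242 is even -> hailstone_steps(121)
121 is odd -> 3*121+1 = 364 -> hailstone_steps(364)
364 is even -> hailstone_steps(182)
182 is even -> hailstone_steps(91)
91 is odd -> 3*91+1 = 274 -> hailstone_steps(274)
274 is even -> hailstone_steps(137)
137 is odd -> 3*137+1 = 412 -> hailstone_steps(412)
412 is even -> hailstone_steps(206)
206 is even -> hailstone_steps(103)
103 is odd -> 3*103+1 = 310 -> hailstone_steps(310)
310 is even -> hailstone_steps(155)
155 is odd -> 3*155+1 = 466 -> hailstone_steps(466)
466 is even -> hailstone_steps(233)
233 is odd -> 3*233+1 = 700 -> hailstone_steps(700)
700 is even -> hailstone_steps(350)
350 is even -> hailstone_steps(175)
175 is odd -> 3*175+1 = 526 -> hailstone_steps(526)
526 is even -> hailstone_steps(263)
263 is odd -> 3*263+1 = 790 -> hailstone_steps(790)
790 is even -> hailstone_steps(395)
395 is odd -> 3*395+1 = 1186 -> hailstone_steps(1186)
1186 is even -> hailstone_steps(593)
593 is odd -> 3*593+1 = 1780 -> hailstone_steps(1780)
1780 is even -> hailstone_steps(890)
890 is even -> hailstone_steps(445)
445 is odd -> 3*445+1 = 1336 -> hailstone_steps(1336)
1336 is even -> hailstone_steps(668)
668 is even -> hailstone_steps(334)
334 is even -> hailstone_steps(167)
167 is odd -> 3*167+1 = 502 -> hailstone_steps(502)
502 is even -> hailstone_steps(251)
251 is odd -> 3*251+1 = 754 -> hailstone_steps(754)
754 is even -> hailstone_steps(377)
377 is odd -> 3*377+1 = 1132 -> hailstone_steps(1132)
1132 is even -> hailstone_steps(566)
566 is even -> hailstone_steps(283)
283 is odd -> 3*283+1 = 850 -> hailstone_steps(850)
850 is even -> hailstone_steps(425)
425 is odd -> 3*425+1 = 1276 -> hailstone_steps(1276)
1276 is even -> hailstone_steps(638)
638 is even -> hailstone_steps(319)
319 is odd -> 3*319+1 = 958 -> hailstone_steps(958)
958 is even -> hailstone_steps(479)
479 is odd -> 3*479+1 = 1438 -> hailstone_steps(1438)
1438 is even -> hailstone_steps(719)
719 is odd -> 3*719+1 = 2158 -> hailstone_steps(2158)
2158 is even -> hailstone_steps(1079)
1079 is odd -> 3*1079+1 = 3238 -> hailstone_steps(3238)
3238 is even -> hailstone_steps(1619)
1619 is odd -> 3*1619+1 = 4858 -> hailstone_steps(4858)
4858 is even -> hailstone_steps(2429)
2429 is odd -> 3*2429+1 = 7288 -> hailstone_steps(7288)
7288 is even -> hailstone_steps(3644)
3644 is even -> hailstone_steps(1822)
1822 is even -> hailstone_steps(911)
911 is odd -> 3*911+1 = 2734 -> hailstone_steps(2734)
2734 is even -> hailstone_steps(1367)
1367 is odd -> 3*1367+1 = 4102 -> hailstone_steps(4102)
4102 is even -> hailstone_steps(2051)
2051 is odd -> 3*2051+1 = 6154 -> hailstone_steps(6154)
6154 is even -> hailstone_steps(3077)
3077 is odd -> 3*3077+1 = 9232 -> hailstone_steps(9232)
9232 is even -> hailstone_steps(4616)
4616 is even -> hailstone_steps(2308)
2308 is even -> hailstone_steps(1154)
1154 is even -> hailstone_steps(577)
577 is odd -> 3*577+1 = 1732 -> hailstone_steps(1732)
1732 is even -> hailstone_steps(866)
866 is even -> hailstone_steps(433)
433 is odd -> 3*433+1 = 1300 -> hailstone_steps(1300)
1300 is even -> hailstone_steps(650)
650 is even -> hailstone_steps(325)
325 is odd -> 3*325+1 = 976 -> hailstone_steps(976)
976 is even -> hailstone_steps(488)
488 is even -> hailstone_steps(244)
244 is even -> hailstone_steps(122)
122 is even -> hailstone_steps(61)
61 is odd -> 3*61+1 = 184 -> hailstone_steps(184)
184 is even -> hailstone_steps(92)
92 is even -> hailstone_steps(46)
46 is even -> hailstone_steps(23)
23 is odd -> 3*23+1 = 70 -> hailstone_steps(70)
70 is even -> hailstone_steps(35)
35 is odd -> 3*35+1 = 106 -> hailstone_steps(106)
106 is even -> hailstone_steps(53)
53 is odd -> 3*53+1 = 160 -> hailstone_steps(160)
160 is even -> hailstone_steps(80)
80 is even -> hailstone_steps(40)
40 is even -> hailstone_steps(20)
20 is even -> hailstone_steps(10)
10 is even -> hailstone_steps(5)
5 is odd -> 3*5+1 = 16 -> hailstone_steps(16)
16 is even -> hailstone_steps(8)
8 is even -> hailstone_steps(4)
4 is even -> hailstone_steps(2)
2 is even -> hailstone_steps(1)
Reached 1 after 111 steps
= 111


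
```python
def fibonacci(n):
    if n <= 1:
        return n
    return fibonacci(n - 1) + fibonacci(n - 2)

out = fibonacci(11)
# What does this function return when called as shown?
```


fibonacci(11)
= fibonacci(10) + fibonacci(9)
= (fibonacci(9) + fibonacci(8)) + fibonacci(9)
Computing bottom-up: fibonacci(0)=0, fibonacci(1)=1, fibonacci(2)=1, fibonacci(3)=2, fibonacci(4)=3, fibonacci(5)=5, fibonacci(6)=8, fibonacci(7)=13, fibonacci(8)=21, fibonacci(9)=34, fibonacci(10)=55, fibonacci(11)=89
= 89
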